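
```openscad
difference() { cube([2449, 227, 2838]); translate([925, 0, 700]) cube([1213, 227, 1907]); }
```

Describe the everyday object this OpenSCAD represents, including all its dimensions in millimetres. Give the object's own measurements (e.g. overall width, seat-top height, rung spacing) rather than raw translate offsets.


A wall 2449 mm long (x), 227 mm thick (y), 2838 mm tall, with a rectangular window opening cut through it. The opening is 1213 mm wide and 1907 mm tall; its sill is at z = 700 mm and its near (−x) edge is 925 mm from the wall's −x end. The opening passes through the full wall thickness.


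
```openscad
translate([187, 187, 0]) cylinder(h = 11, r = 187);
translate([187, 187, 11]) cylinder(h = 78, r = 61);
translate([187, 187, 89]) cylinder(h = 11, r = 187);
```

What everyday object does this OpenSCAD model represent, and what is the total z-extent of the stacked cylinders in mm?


A spool. The overall height is 100 mm.

Three coaxial cylinders, large–small–large — a spool. Two 11 mm flanges and a 78 mm core give 11 + 78 + 11 = 100 mm.


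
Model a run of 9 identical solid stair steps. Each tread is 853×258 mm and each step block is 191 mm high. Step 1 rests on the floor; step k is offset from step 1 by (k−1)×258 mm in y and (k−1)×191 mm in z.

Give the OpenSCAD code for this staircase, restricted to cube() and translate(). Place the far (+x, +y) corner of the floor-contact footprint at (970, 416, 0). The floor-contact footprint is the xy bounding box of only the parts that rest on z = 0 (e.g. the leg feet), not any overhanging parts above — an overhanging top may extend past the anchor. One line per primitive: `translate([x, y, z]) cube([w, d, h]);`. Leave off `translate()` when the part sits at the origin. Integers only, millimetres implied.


translate([117, 158, 0]) cube([853, 258, 191]);
translate([117, 416, 191]) cube([853, 258, 191]);
translate([117, 674, 382]) cube([853, 258, 191]);
translate([117, 932, 573]) cube([853, 258, 191]);
translate([117, 1190, 764]) cube([853, 258, 191]);
translate([117, 1448, 955]) cube([853, 258, 191]);
translate([117, 1706, 1146]) cube([853, 258, 191]);
translate([117, 1964, 1337]) cube([853, 258, 191]);
translate([117, 2222, 1528]) cube([853, 258, 191]);


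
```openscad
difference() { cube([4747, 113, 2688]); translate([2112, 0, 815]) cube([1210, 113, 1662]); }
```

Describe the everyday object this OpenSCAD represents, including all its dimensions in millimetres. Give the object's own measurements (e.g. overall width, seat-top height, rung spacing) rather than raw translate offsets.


A wall 4747 mm long (x), 113 mm thick (y), 2688 mm tall, with a rectangular window opening cut through it. The opening is 1210 mm wide and 1662 mm tall; its sill is at z = 815 mm and its near (−x) edge is 2112 mm from the wall's −x end. The opening passes through the full wall thickness.


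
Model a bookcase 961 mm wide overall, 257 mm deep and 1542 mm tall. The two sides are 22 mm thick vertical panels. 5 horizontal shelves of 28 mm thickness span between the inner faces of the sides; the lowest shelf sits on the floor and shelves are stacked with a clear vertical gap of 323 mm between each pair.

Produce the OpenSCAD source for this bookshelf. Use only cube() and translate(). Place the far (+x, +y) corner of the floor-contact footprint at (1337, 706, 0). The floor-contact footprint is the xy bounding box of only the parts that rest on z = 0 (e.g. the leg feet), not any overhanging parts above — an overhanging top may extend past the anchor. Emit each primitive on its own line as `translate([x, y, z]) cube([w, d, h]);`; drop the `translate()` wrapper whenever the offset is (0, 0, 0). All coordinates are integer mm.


translate([376, 449, 0]) cube([22, 257, 1542]);
translate([1315, 449, 0]) cube([22, 257, 1542]);
translate([398, 449, 0]) cube([917, 257, 28]);
translate([398, 449, 351]) cube([917, 257, 28]);
translate([398, 449, 702]) cube([917, 257, 28]);
translate([398, 449, 1053]) cube([917, 257, 28]);
translate([398, 449, 1404]) cube([917, 257, 28]);


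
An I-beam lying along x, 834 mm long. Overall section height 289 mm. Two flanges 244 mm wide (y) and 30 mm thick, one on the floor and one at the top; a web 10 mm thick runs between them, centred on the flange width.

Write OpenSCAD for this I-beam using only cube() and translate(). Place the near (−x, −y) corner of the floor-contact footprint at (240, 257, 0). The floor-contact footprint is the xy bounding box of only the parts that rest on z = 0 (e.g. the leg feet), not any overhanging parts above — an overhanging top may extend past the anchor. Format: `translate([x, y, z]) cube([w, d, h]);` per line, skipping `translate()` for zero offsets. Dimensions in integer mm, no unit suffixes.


translate([240, 257, 0]) cube([834, 244, 30]);
translate([240, 374, 30]) cube([834, 10, 229]);
translate([240, 257, 259]) cube([834, 244, 30]);


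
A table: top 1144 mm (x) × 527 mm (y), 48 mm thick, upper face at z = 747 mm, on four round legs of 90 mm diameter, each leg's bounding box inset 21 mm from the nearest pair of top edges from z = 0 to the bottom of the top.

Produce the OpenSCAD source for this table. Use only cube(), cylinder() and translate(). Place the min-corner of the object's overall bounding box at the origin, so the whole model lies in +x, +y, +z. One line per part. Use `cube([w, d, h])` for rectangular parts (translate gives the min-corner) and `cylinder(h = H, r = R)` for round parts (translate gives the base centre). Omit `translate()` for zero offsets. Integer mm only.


translate([0, 0, 699]) cube([1144, 527, 48]);
translate([66, 66, 0]) cylinder(h = 699, r = 45);
translate([1078, 66, 0]) cylinder(h = 699, r = 45);
translate([66, 461, 0]) cylinder(h = 699, r = 45);
translate([1078, 461, 0]) cylinder(h = 699, r = 45);


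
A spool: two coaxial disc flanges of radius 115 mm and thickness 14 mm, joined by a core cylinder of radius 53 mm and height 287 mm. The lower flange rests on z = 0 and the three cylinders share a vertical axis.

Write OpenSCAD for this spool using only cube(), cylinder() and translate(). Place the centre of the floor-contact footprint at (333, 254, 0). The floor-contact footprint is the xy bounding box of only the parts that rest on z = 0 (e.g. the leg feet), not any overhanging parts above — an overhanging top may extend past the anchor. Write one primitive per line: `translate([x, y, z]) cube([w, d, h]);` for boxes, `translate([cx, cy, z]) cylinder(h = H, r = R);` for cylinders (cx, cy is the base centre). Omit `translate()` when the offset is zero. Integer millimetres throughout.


translate([333, 254, 0]) cylinder(h = 14, r = 115);
translate([333, 254, 14]) cylinder(h = 287, r = 53);
translate([333, 254, 301]) cylinder(h = 14, r = 115);


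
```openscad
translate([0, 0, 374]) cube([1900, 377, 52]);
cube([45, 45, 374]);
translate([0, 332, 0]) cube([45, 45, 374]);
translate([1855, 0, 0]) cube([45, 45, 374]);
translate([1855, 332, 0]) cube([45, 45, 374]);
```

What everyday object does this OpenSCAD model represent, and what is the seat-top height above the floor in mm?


A bench. The seat-top height is 426 mm.

A long slab on four corner posts — a bench. The slab sits at z = 374 with thickness 52, so the top is 374 + 52 = 426 mm.


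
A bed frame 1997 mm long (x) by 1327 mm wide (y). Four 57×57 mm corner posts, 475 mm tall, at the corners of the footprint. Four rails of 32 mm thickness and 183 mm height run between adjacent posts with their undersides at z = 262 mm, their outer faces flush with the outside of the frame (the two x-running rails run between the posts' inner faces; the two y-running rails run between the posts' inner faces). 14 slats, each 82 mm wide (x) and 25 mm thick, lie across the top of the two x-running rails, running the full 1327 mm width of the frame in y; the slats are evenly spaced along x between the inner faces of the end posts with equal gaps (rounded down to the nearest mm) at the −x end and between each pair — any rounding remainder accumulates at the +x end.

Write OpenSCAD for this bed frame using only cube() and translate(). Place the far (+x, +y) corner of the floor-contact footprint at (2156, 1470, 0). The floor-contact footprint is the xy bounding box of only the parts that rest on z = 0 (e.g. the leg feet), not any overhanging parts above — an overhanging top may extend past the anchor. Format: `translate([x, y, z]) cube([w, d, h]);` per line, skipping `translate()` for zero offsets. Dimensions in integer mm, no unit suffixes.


translate([159, 143, 0]) cube([57, 57, 475]);
translate([159, 1413, 0]) cube([57, 57, 475]);
translate([2099, 143, 0]) cube([57, 57, 475]);
translate([2099, 1413, 0]) cube([57, 57, 475]);
translate([216, 143, 262]) cube([1883, 32, 183]);
translate([216, 1438, 262]) cube([1883, 32, 183]);
translate([159, 200, 262]) cube([32, 1213, 183]);
translate([2124, 200, 262]) cube([32, 1213, 183]);
translate([265, 143, 445]) cube([82, 1327, 25]);
translate([396, 143, 445]) cube([82, 1327, 25]);
translate([527, 143, 445]) cube([82, 1327, 25]);
translate([658, 143, 445]) cube([82, 1327, 25]);
translate([789, 143, 445]) cube([82, 1327, 25]);
translate([920, 143, 445]) cube([82, 1327, 25]);
translate([1051, 143, 445]) cube([82, 1327, 25]);
translate([1182, 143, 445]) cube([82, 1327, 25]);
translate([1313, 143, 445]) cube([82, 1327, 25]);
translate([1444, 143, 445]) cube([82, 1327, 25]);
translate([1575, 143, 445]) cube([82, 1327, 25]);
translate([1706, 143, 445]) cube([82, 1327, 25]);
translate([1837, 143, 445]) cube([82, 1327, 25]);
translate([1968, 143, 445]) cube([82, 1327, 25]);


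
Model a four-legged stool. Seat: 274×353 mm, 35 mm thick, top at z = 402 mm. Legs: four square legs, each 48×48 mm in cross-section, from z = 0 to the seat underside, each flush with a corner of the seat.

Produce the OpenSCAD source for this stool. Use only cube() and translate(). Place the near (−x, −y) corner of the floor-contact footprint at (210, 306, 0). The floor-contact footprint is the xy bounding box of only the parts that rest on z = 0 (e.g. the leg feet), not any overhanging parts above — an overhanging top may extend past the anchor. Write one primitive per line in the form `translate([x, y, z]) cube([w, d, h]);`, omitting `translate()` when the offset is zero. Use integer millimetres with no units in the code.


translate([210, 306, 367]) cube([274, 353, 35]);
translate([210, 306, 0]) cube([48, 48, 367]);
translate([436, 306, 0]) cube([48, 48, 367]);
translate([210, 611, 0]) cube([48, 48, 367]);
translate([436, 611, 0]) cube([48, 48, 367]);


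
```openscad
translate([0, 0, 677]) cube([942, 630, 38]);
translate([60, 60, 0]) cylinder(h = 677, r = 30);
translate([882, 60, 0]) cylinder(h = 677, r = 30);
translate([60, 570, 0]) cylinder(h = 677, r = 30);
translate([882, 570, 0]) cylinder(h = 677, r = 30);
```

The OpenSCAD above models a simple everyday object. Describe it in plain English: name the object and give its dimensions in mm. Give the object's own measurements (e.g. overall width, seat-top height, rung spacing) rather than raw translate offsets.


A table: top 942 mm (x) × 630 mm (y), 38 mm thick, upper face at z = 715 mm, on four round legs of 60 mm diameter, each leg's bounding box inset 30 mm from the nearest pair of top edges from z = 0 to the bottom of the top.


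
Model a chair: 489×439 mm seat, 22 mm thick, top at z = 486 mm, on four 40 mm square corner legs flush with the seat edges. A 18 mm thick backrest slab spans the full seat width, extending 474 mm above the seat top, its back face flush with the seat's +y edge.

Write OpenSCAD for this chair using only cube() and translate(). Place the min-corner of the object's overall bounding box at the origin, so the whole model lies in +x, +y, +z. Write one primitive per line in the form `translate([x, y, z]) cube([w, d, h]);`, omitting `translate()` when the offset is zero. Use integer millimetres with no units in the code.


translate([0, 0, 464]) cube([489, 439, 22]);
cube([40, 40, 464]);
translate([449, 0, 0]) cube([40, 40, 464]);
translate([0, 399, 0]) cube([40, 40, 464]);
translate([449, 399, 0]) cube([40, 40, 464]);
translate([0, 421, 486]) cube([489, 18, 474]);


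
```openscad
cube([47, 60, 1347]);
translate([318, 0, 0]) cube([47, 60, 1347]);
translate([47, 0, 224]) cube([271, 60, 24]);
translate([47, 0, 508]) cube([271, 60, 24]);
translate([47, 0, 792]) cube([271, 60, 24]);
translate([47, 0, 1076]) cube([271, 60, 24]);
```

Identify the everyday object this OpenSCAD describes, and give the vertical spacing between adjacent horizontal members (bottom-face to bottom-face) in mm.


A ladder. The rung spacing is 284 mm.

Two tall 47×60 posts with 4 short bars between them — a ladder. Adjacent rungs sit at z = 224 and z = 508, so the spacing is 508 − 224 = 284 mm.


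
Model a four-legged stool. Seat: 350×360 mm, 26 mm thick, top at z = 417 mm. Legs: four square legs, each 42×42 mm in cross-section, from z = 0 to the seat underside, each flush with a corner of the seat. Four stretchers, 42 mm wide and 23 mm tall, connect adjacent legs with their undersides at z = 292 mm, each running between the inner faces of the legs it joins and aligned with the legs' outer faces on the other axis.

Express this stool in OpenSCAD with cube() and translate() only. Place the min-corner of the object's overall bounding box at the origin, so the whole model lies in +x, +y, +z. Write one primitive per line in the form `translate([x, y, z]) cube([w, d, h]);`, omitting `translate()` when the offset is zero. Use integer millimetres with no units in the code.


translate([0, 0, 391]) cube([350, 360, 26]);
cube([42, 42, 391]);
translate([308, 0, 0]) cube([42, 42, 391]);
translate([0, 318, 0]) cube([42, 42, 391]);
translate([308, 318, 0]) cube([42, 42, 391]);
translate([42, 0, 292]) cube([266, 42, 23]);
translate([42, 318, 292]) cube([266, 42, 23]);
translate([0, 42, 292]) cube([42, 276, 23]);
translate([308, 42, 292]) cube([42, 276, 23]);


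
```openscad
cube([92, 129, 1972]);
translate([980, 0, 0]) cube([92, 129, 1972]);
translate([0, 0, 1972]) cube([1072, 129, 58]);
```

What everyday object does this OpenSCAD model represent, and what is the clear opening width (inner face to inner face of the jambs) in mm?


A door frame. The clear opening width is 888 mm.

Two 1972 mm tall posts with a header on top — a door frame. The left jamb is 92 mm wide at x = 0; the right jamb starts at x = 980. The clear opening is 980 − 92 = 888 mm.


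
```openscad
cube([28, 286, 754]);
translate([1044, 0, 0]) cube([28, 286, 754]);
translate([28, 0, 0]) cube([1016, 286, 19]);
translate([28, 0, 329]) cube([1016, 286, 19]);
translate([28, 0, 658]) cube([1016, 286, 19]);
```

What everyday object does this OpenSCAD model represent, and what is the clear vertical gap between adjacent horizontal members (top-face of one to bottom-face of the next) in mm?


A bookshelf. The clear shelf gap is 310 mm.

Two tall side panels with 3 horizontal boards between them — a bookshelf. The first two shelf undersides are at z = 0 and z = 329; with shelf thickness 19, the clear gap is 329 − 0 − 19 = 310 mm.


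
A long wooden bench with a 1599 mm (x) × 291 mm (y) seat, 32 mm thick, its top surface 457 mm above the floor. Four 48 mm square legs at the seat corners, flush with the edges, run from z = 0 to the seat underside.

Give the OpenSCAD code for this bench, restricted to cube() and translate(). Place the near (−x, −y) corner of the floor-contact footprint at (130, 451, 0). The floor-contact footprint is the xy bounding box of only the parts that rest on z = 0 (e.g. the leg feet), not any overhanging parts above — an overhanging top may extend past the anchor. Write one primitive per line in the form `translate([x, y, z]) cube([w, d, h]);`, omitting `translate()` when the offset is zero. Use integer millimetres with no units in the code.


translate([130, 451, 425]) cube([1599, 291, 32]);
translate([130, 451, 0]) cube([48, 48, 425]);
translate([130, 694, 0]) cube([48, 48, 425]);
translate([1681, 451, 0]) cube([48, 48, 425]);
translate([1681, 694, 0]) cube([48, 48, 425]);


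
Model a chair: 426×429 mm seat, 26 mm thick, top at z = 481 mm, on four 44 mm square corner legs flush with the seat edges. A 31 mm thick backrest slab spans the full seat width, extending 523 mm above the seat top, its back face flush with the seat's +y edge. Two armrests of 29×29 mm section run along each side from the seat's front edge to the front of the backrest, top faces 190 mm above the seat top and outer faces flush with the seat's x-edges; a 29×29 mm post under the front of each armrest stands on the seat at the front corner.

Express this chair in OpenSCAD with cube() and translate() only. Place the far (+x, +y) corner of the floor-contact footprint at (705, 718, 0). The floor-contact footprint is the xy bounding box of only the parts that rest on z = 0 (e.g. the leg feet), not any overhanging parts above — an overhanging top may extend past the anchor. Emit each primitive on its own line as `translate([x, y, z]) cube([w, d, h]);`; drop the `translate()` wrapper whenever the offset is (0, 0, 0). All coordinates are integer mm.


// leg_h = 481 - 26 = 455
// arm post h = 190 - 29 = 161
translate([279, 289, 455]) cube([426, 429, 26]);
translate([279, 289, 0]) cube([44, 44, 455]);
translate([661, 289, 0]) cube([44, 44, 455]);
translate([279, 674, 0]) cube([44, 44, 455]);
translate([661, 674, 0]) cube([44, 44, 455]);
translate([279, 687, 481]) cube([426, 31, 523]);
translate([279, 289, 642]) cube([29, 398, 29]);
translate([676, 289, 642]) cube([29, 398, 29]);
translate([279, 289, 481]) cube([29, 29, 161]);
translate([676, 289, 481]) cube([29, 29, 161]);


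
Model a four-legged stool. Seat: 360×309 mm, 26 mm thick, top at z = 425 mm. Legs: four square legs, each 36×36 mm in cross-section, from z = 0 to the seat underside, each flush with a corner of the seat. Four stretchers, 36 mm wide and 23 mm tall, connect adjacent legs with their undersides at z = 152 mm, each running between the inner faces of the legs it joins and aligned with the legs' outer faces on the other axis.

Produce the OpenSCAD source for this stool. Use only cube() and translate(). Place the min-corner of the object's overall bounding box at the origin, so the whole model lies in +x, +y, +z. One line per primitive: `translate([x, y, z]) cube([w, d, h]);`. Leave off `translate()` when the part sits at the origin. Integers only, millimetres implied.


translate([0, 0, 399]) cube([360, 309, 26]);
cube([36, 36, 399]);
translate([324, 0, 0]) cube([36, 36, 399]);
translate([0, 273, 0]) cube([36, 36, 399]);
translate([324, 273, 0]) cube([36, 36, 399]);
translate([36, 0, 152]) cube([288, 36, 23]);
translate([36, 273, 152]) cube([288, 36, 23]);
translate([0, 36, 152]) cube([36, 237, 23]);
translate([324, 36, 152]) cube([36, 237, 23]);


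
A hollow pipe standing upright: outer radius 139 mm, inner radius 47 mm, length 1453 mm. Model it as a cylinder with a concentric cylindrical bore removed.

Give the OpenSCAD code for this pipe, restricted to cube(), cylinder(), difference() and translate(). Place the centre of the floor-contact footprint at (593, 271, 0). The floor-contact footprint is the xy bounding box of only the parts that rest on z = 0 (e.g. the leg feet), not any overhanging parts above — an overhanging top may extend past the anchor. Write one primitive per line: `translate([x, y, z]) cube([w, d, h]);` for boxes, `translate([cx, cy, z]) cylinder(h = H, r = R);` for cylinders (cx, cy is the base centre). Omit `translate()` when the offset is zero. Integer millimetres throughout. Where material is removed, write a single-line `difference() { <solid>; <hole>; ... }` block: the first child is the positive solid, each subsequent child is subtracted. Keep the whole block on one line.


difference() { translate([593, 271, 0]) cylinder(h = 1453, r = 139); translate([593, 271, 0]) cylinder(h = 1453, r = 47); }


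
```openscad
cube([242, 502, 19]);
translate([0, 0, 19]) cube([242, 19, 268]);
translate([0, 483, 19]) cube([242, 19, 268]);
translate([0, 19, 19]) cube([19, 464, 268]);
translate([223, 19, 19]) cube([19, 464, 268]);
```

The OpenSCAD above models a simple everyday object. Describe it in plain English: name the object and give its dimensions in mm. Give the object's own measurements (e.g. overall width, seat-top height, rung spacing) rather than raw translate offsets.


An open-topped rectangular box: outside dimensions 242×502×287 mm, with a uniform wall and base thickness of 19 mm. The base is a full 242×502 slab on the floor; four walls sit on top of the base. The front and back walls (the −y and +y sides) span the full width; the two side walls fit between them.


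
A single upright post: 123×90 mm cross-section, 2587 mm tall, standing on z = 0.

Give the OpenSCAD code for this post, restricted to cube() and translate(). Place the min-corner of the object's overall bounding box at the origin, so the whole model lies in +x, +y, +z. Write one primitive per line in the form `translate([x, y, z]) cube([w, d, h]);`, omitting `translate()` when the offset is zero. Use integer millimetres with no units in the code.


cube([123, 90, 2587]);


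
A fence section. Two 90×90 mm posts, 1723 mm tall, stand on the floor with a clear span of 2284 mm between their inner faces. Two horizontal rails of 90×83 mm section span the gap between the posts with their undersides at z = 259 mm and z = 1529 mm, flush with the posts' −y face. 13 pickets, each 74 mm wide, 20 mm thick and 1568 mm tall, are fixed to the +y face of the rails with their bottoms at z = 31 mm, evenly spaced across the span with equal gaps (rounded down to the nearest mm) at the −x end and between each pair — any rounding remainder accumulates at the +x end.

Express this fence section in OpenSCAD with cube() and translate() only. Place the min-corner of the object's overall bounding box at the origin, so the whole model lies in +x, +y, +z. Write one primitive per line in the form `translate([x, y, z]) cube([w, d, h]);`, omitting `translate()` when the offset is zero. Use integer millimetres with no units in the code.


cube([90, 90, 1723]);
translate([2374, 0, 0]) cube([90, 90, 1723]);
translate([90, 0, 259]) cube([2284, 90, 83]);
translate([90, 0, 1529]) cube([2284, 90, 83]);
translate([184, 90, 31]) cube([74, 20, 1568]);
translate([352, 90, 31]) cube([74, 20, 1568]);
translate([520, 90, 31]) cube([74, 20, 1568]);
translate([688, 90, 31]) cube([74, 20, 1568]);
translate([856, 90, 31]) cube([74, 20, 1568]);
translate([1024, 90, 31]) cube([74, 20, 1568]);
translate([1192, 90, 31]) cube([74, 20, 1568]);
translate([1360, 90, 31]) cube([74, 20, 1568]);
translate([1528, 90, 31]) cube([74, 20, 1568]);
translate([1696, 90, 31]) cube([74, 20, 1568]);
translate([1864, 90, 31]) cube([74, 20, 1568]);
translate([2032, 90, 31]) cube([74, 20, 1568]);
translate([2200, 90, 31]) cube([74, 20, 1568]);


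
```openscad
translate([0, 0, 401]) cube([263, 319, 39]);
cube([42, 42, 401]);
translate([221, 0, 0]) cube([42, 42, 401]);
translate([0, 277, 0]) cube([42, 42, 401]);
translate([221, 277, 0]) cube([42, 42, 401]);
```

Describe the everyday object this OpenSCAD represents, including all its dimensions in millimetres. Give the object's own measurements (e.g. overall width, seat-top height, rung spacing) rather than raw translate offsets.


A four-legged stool. The seat is a 263×319×39 mm slab whose top surface is at z = 440 mm; four square legs, each 42×42 mm in cross-section, run from the floor (z = 0) to the underside of the seat, each flush with a corner of the seat.


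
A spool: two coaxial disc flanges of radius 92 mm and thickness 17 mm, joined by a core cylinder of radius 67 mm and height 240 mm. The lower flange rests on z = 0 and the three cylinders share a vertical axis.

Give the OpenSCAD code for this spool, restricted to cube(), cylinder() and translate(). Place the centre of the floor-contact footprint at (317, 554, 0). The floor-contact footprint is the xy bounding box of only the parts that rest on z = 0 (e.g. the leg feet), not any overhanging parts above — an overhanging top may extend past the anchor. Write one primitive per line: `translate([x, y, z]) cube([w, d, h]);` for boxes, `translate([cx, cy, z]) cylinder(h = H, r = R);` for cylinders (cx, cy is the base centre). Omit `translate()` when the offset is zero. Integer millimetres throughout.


translate([317, 554, 0]) cylinder(h = 17, r = 92);
translate([317, 554, 17]) cylinder(h = 240, r = 67);
translate([317, 554, 257]) cylinder(h = 17, r = 92);


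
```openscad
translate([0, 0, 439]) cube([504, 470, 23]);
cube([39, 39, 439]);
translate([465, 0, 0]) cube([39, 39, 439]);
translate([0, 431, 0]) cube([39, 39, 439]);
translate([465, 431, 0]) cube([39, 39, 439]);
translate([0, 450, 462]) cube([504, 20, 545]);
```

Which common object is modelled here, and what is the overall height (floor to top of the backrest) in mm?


A chair. The overall height is 1007 mm.

A slab on four corner posts with a tall panel at the back — a chair. The seat slab sits at z = 439 with thickness 23, and the 545 mm backrest starts at the seat top, so the overall height is 439 + 23 + 545 = 1007 mm.


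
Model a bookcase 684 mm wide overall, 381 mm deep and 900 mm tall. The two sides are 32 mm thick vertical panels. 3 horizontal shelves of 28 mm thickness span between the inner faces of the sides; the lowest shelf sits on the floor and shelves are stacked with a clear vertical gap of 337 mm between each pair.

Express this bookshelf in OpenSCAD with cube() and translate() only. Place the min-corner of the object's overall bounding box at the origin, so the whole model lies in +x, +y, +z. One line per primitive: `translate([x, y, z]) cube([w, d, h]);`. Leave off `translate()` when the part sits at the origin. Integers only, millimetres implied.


cube([32, 381, 900]);
translate([652, 0, 0]) cube([32, 381, 900]);
translate([32, 0, 0]) cube([620, 381, 28]);
translate([32, 0, 365]) cube([620, 381, 28]);
translate([32, 0, 730]) cube([620, 381, 28]);


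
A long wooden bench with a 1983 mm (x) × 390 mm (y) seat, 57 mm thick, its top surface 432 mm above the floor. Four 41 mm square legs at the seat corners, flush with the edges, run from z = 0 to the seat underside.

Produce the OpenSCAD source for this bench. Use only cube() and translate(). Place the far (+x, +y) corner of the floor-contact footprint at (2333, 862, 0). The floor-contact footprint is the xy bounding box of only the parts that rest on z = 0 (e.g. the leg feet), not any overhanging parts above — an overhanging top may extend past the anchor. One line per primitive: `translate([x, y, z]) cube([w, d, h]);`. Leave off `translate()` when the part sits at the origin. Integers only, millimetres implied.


// leg_h = 432 − 57 = 375
translate([350, 472, 375]) cube([1983, 390, 57]);
translate([350, 472, 0]) cube([41, 41, 375]);
translate([350, 821, 0]) cube([41, 41, 375]);
translate([2292, 472, 0]) cube([41, 41, 375]);
translate([2292, 821, 0]) cube([41, 41, 375]);


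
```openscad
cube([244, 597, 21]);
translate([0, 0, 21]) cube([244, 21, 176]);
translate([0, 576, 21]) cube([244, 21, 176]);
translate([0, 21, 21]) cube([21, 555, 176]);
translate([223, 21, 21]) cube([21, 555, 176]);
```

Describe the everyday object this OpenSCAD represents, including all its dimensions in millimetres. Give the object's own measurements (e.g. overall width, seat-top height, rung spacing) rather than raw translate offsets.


An open-topped rectangular box: outside dimensions 244×597×197 mm, with a uniform wall and base thickness of 21 mm. The base is a full 244×597 slab on the floor; four walls sit on top of the base. The front and back walls (the −y and +y sides) span the full width; the two side walls fit between them.


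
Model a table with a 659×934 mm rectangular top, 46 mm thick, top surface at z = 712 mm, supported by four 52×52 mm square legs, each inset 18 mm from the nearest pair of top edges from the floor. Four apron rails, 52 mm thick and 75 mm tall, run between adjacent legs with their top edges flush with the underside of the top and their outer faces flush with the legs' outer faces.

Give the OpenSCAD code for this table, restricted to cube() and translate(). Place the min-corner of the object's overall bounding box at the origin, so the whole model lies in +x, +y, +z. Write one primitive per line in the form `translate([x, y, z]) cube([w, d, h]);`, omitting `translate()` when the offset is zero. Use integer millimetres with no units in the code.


translate([0, 0, 666]) cube([659, 934, 46]);
translate([18, 18, 0]) cube([52, 52, 666]);
translate([589, 18, 0]) cube([52, 52, 666]);
translate([18, 864, 0]) cube([52, 52, 666]);
translate([589, 864, 0]) cube([52, 52, 666]);
translate([70, 18, 591]) cube([519, 52, 75]);
translate([70, 864, 591]) cube([519, 52, 75]);
translate([18, 70, 591]) cube([52, 794, 75]);
translate([589, 70, 591]) cube([52, 794, 75]);


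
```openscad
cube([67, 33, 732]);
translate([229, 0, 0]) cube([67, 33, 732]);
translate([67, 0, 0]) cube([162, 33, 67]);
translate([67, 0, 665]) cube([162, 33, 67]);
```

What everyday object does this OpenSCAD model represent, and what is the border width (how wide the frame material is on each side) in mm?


A picture frame. The border width is 67 mm.

Four thin pieces enclosing a rectangular opening — a picture frame. The two full-height stiles are 732 mm tall; the top rail sits at z = 665 and is 67 mm tall, so the border above the opening is 732 − 665 = 67 mm, matching the stile x-width.


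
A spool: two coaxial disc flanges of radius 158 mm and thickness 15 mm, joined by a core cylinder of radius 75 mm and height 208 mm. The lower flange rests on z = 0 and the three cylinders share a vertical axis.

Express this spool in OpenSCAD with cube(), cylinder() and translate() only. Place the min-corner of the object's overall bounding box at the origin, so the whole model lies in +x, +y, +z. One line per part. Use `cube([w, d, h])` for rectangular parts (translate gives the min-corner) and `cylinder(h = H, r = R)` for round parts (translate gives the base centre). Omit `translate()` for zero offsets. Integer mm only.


translate([158, 158, 0]) cylinder(h = 15, r = 158);
translate([158, 158, 15]) cylinder(h = 208, r = 75);
translate([158, 158, 223]) cylinder(h = 15, r = 158);


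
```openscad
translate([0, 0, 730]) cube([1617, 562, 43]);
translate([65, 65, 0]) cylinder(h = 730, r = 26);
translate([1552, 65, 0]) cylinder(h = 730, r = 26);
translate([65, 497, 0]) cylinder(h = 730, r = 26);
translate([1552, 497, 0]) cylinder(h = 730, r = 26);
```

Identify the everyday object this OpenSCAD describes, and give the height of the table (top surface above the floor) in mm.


A table. The table height is 773 mm.

A 1617×562×43 slab sits at z = 730 on four Ø52 mm round legs — a table. The top surface is at 730 + 43 = 773 mm.


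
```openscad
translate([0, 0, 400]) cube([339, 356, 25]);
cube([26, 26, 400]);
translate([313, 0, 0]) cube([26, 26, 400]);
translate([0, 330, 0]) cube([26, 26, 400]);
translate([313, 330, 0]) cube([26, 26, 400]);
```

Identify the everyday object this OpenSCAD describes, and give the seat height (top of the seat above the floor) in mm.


A stool. The seat height is 425 mm.

A 339×356×25 slab at z = 400 on four corner posts — a stool. The seat top is 400 + 25 = 425 mm.


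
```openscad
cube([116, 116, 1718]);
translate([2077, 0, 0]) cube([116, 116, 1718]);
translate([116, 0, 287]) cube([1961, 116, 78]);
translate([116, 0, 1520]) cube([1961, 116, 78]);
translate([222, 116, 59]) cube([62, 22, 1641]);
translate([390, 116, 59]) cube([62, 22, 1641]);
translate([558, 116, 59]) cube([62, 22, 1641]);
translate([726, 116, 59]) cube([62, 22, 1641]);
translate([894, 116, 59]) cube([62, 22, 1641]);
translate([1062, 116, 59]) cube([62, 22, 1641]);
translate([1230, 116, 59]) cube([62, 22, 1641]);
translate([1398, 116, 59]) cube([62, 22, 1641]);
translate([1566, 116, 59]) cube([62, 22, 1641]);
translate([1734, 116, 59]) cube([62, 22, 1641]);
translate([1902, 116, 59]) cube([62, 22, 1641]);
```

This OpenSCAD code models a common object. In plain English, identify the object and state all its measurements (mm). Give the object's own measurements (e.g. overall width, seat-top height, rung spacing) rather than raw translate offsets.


A fence section. Two 116×116 mm posts, 1718 mm tall, stand on the floor with a clear span of 1961 mm between their inner faces. Two horizontal rails of 116×78 mm section span the gap between the posts with their undersides at z = 287 mm and z = 1520 mm, flush with the posts' −y face. 11 pickets, each 62 mm wide, 22 mm thick and 1641 mm tall, are fixed to the +y face of the rails with their bottoms at z = 59 mm, spaced across the span with a 106 mm gap after the −x post and between neighbouring pickets, with 113 mm left before the +x post.


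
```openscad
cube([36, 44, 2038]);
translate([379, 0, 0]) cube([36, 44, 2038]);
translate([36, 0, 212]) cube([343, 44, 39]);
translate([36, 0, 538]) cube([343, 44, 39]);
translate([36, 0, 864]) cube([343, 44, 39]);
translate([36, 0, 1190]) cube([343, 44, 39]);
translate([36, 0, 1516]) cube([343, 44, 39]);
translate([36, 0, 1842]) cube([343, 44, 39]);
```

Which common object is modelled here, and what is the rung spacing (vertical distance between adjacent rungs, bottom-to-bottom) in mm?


A ladder. The rung spacing is 326 mm.

Two tall 36×44 posts with 6 short bars between them — a ladder. Adjacent rungs sit at z = 212 and z = 538, so the spacing is 538 − 212 = 326 mm.


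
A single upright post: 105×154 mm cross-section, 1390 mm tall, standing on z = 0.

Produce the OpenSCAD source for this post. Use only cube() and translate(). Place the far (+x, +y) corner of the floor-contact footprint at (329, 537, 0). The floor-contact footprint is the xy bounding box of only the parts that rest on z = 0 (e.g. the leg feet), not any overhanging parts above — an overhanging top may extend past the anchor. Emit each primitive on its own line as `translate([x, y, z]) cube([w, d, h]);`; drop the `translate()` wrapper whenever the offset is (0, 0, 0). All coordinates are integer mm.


translate([224, 383, 0]) cube([105, 154, 1390]);


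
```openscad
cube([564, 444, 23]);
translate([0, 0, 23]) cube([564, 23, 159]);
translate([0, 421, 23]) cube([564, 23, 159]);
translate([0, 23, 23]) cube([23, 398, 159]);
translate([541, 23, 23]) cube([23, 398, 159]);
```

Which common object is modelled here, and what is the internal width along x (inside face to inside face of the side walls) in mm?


An open box. The internal width is 518 mm.

A 564×444 base slab with four walls standing on it — an open box. The base is 564 mm wide and the walls are 23 mm thick, so the internal width is 564 − 2 × 23 = 518 mm.


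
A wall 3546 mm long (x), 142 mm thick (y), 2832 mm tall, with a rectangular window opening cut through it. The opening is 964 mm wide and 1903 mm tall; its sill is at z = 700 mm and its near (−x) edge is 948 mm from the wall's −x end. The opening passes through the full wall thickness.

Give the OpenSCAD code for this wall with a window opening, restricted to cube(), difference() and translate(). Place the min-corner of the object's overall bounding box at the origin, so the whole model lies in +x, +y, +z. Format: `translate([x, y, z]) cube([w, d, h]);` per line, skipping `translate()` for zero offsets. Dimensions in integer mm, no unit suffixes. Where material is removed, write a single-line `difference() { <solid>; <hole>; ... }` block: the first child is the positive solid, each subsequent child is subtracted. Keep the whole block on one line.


difference() { cube([3546, 142, 2832]); translate([948, 0, 700]) cube([964, 142, 1903]); }


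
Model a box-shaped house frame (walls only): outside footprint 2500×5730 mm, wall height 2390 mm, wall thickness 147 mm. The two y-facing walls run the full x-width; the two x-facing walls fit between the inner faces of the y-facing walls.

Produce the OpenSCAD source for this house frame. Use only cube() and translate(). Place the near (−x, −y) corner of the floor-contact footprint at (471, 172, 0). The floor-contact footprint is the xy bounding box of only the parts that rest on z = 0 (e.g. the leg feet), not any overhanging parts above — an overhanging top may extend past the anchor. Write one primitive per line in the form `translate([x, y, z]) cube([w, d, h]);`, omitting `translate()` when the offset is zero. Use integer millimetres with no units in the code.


translate([471, 172, 0]) cube([2500, 147, 2390]);
translate([471, 5755, 0]) cube([2500, 147, 2390]);
translate([471, 319, 0]) cube([147, 5436, 2390]);
translate([2824, 319, 0]) cube([147, 5436, 2390]);


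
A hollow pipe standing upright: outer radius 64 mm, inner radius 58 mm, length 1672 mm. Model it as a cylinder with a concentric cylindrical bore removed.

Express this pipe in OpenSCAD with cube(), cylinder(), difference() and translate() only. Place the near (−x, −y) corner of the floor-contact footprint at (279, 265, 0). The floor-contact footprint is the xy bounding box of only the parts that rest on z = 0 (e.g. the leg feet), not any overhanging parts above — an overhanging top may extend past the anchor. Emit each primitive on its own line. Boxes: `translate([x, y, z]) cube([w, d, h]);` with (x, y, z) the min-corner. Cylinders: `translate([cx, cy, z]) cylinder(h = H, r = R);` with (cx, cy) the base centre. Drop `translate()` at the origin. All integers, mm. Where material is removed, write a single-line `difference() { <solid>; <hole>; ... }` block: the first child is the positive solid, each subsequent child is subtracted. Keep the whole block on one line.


difference() { translate([343, 329, 0]) cylinder(h = 1672, r = 64); translate([343, 329, 0]) cylinder(h = 1672, r = 58); }


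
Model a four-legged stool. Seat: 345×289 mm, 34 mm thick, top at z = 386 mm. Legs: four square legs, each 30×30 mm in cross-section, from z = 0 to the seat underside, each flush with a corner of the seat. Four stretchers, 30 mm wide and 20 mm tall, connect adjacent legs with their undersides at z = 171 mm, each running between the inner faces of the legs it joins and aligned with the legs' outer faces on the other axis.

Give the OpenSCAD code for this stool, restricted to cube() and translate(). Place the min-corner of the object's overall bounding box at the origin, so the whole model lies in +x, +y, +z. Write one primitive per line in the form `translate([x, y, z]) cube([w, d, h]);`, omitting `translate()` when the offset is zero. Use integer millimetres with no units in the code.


translate([0, 0, 352]) cube([345, 289, 34]);
cube([30, 30, 352]);
translate([315, 0, 0]) cube([30, 30, 352]);
translate([0, 259, 0]) cube([30, 30, 352]);
translate([315, 259, 0]) cube([30, 30, 352]);
translate([30, 0, 171]) cube([285, 30, 20]);
translate([30, 259, 171]) cube([285, 30, 20]);
translate([0, 30, 171]) cube([30, 229, 20]);
translate([315, 30, 171]) cube([30, 229, 20]);


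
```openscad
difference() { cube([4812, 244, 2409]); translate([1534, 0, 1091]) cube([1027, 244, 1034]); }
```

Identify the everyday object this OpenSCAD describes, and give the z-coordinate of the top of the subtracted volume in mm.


A wall with a window opening. The window head height is 2125 mm.

A wall with a rectangular opening subtracted — a window. Sill at z = 1091, opening 1034 mm tall, so the head is at 1091 + 1034 = 2125 mm.


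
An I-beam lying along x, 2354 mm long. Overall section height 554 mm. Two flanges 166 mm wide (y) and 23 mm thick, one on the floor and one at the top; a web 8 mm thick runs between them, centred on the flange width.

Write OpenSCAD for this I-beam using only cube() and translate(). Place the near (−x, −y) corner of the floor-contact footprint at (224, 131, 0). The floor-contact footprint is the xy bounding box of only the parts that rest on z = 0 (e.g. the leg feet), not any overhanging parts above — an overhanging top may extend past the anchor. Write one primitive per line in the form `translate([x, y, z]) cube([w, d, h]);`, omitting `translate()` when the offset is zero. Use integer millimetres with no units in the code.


translate([224, 131, 0]) cube([2354, 166, 23]);
translate([224, 210, 23]) cube([2354, 8, 508]);
translate([224, 131, 531]) cube([2354, 166, 23]);
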